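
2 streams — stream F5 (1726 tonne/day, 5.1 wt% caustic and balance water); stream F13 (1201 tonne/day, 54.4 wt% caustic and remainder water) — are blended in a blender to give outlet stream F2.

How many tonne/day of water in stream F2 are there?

2186 tonne/day

water out = water in = 1726×0.949 + 1201×0.456 = 2185.6 tonne/day.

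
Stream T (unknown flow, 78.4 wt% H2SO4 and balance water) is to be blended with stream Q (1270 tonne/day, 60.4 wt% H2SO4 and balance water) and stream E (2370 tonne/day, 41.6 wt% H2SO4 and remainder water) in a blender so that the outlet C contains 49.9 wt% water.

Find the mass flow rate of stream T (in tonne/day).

Let T be the unknown flow. Total out = 3640 + T.
water balance: 1887 + 0.216·T = 0.499·(3640 + T)
(0.216 − 0.499)·T = 0.499×3640 − 1887 = -70.64
T = -70.64 / -0.283 = 249.61 tonne/day

249.6 tonne/day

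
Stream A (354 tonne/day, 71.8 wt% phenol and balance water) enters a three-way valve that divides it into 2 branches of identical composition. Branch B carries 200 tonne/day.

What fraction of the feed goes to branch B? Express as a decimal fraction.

0.565

Fraction to B = 200/354 = 0.5650.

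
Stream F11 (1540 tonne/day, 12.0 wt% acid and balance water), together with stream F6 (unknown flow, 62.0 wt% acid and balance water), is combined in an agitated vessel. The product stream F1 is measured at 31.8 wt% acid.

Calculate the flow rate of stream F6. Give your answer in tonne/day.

Let F6 be the unknown flow. Total out = 1540 + F6.
acid balance: 184.8 + 0.620·F6 = 0.318·(1540 + F6)
(0.620 − 0.318)·F6 = 0.318×1540 − 184.8 = 304.92
F6 = 304.92 / 0.302 = 1009.7 tonne/day

1010 tonne/day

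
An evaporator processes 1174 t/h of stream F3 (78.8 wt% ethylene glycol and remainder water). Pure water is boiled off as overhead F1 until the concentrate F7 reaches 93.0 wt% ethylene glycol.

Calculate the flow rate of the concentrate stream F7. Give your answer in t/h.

ethylene glycol is conserved: 1174×0.788 = 925.11 t/h all reports to the concentrate.
Concentrate = 925.11/(target fraction) = 994.74 t/h.

994.7 t/h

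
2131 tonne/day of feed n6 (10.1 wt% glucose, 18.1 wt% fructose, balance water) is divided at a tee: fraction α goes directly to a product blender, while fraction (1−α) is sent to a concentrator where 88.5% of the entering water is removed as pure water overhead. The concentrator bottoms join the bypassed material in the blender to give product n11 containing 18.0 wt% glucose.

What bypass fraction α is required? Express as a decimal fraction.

All 2131×0.101 = 215.23 tonne/day of glucose reaches n11, so n11 = 215.23/0.180 = 1195.7 tonne/day and vapour = 935.27 tonne/day.
The evaporator receives (1−α)·2131 of feed at 0.718 water and removes 0.885 of that water:
0.885×0.718×(1−α)×2131 = 935.27
(1−α) = 935.27/1354.1 = 0.6907;  α = 0.3093.

0.309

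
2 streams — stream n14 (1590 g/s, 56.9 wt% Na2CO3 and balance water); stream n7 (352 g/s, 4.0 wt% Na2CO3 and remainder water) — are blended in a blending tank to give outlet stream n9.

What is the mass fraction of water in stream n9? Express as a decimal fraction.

Total flow out = 1590 + 352 = 1942 g/s.
water in = 1590×0.431 + 352×0.960 = 1023.2 g/s.
water mass fraction in n9 = 1023.2/1942 = 0.5269.

0.5269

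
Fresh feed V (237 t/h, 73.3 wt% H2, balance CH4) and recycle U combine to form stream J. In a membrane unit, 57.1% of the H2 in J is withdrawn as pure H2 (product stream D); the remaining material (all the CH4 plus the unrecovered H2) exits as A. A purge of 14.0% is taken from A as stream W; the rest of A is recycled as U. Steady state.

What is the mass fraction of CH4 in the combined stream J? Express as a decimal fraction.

CH4 enters only via V and leaves only via the purge: 237×0.267 = 0.140×(CH4 in A), and the membrane unit passes all CH4, so CH4 in J = CH4 in A = 451.99 t/h.
H2 in J: m_A = 237×0.733 + (1−0.140)·(1−0.571)·m_A, so m_A = 173.72/0.6311 = 275.28 t/h.
J = 275.28 + 451.99 = 727.28 t/h.
CH4 fraction in J = 451.99/727.28 = 0.6215.

0.6215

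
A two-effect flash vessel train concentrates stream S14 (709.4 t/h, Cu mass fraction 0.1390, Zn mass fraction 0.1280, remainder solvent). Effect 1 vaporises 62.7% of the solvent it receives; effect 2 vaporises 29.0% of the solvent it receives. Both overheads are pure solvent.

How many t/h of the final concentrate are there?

327.1 t/h

solvent in feed = 709.4×0.733 = 519.99 t/h.
After stage 1: solvent left = (1−0.627)×519.99 = 193.96; stream total = 383.37 t/h.
After stage 2: solvent left = (1−0.290)×193.96 = 137.71; final concentrate = 327.12 t/h.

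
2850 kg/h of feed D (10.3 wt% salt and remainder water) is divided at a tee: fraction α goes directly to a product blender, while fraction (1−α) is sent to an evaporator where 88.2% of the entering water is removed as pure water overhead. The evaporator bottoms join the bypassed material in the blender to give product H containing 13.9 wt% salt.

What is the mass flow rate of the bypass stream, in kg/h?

All 2850×0.103 = 293.55 kg/h of salt reaches H, so H = 293.55/0.139 = 2111.9 kg/h and vapour = 738.13 kg/h.
The evaporator receives (1−α)·2850 of feed at 0.897 water and removes 0.882 of that water:
0.882×0.897×(1−α)×2850 = 738.13
(1−α) = 738.13/2254.8 = 0.3274;  α = 0.6726.
Bypass flow = 0.6726×2850 = 1917 kg/h.

1917 kg/h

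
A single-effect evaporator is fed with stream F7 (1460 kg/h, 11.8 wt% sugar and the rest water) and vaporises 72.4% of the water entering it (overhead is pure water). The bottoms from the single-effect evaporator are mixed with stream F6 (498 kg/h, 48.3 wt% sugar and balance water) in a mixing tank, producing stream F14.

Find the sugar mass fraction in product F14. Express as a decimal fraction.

Vapour removed = 0.724×0.882×1460 = 932.31 kg/h; concentrate = 527.69 kg/h.
sugar reaching the mixer = 172.28 (from concentrate) + 498×0.483 = 412.81 kg/h.
Product flow = 527.69 + 498 = 1025.7 kg/h; sugar fraction = 0.402.

0.402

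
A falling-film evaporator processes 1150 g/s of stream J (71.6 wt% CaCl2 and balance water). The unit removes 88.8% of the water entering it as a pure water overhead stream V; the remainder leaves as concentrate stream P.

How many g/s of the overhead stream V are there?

290 g/s

water entering = 1150×0.284 = 326.6 g/s; overhead removed = 0.888×326.6 = 290.02 g/s.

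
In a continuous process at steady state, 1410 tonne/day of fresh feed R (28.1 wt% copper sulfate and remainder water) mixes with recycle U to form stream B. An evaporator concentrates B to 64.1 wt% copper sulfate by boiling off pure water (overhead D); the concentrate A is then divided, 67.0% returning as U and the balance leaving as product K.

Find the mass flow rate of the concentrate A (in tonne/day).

Overall copper sulfate balance (none leaves overhead): copper sulfate in fresh feed = copper sulfate in product, i.e. 1410×0.281 = (1−0.670)·A·0.641.
A = 396.21/(0.641×0.330) = 1873.1 tonne/day.

1873 tonne/day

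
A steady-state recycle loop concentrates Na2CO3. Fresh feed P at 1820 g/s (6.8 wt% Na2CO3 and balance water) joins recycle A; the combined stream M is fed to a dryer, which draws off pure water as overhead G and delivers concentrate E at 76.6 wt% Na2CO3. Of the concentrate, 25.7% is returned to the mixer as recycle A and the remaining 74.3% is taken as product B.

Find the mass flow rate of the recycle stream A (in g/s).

55.89 g/s

Overall Na2CO3 balance (none leaves overhead): Na2CO3 in fresh feed = Na2CO3 in product, i.e. 1820×0.068 = (1−0.257)·E·0.766.
E = 123.76/(0.766×0.743) = 217.45 g/s.
Recycle A = 0.257×217.45 = 55.885 g/s.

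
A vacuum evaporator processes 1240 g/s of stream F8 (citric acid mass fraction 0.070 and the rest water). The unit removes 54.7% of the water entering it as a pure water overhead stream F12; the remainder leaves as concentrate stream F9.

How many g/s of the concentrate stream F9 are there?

water entering = 1240×0.930 = 1153.2 g/s; overhead removed = 0.547×1153.2 = 630.8 g/s.
Concentrate = 1240 − 630.8 = 609.2 g/s.

609.2 g/s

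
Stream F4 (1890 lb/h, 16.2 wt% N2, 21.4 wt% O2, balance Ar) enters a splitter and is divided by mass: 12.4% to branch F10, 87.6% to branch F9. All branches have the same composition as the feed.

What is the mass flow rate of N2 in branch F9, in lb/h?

Branch F9 total = 0.876×1890 = 1655.6 lb/h.
N2 in F9 = 0.162×1655.6 = 268.21 lb/h.

268.2 lb/h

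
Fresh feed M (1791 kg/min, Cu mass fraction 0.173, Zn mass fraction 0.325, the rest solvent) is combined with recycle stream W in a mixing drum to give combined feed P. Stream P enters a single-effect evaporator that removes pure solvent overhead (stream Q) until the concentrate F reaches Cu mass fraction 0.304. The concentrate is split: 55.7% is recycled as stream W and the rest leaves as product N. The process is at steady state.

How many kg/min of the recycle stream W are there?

1282 kg/min

Overall Cu balance (none leaves overhead): Cu in fresh feed = Cu in product, i.e. 1791×0.173 = (1−0.557)·F·0.304.
F = 309.84/(0.304×0.443) = 2300.7 kg/min.
Recycle W = 0.557×2300.7 = 1281.5 kg/min.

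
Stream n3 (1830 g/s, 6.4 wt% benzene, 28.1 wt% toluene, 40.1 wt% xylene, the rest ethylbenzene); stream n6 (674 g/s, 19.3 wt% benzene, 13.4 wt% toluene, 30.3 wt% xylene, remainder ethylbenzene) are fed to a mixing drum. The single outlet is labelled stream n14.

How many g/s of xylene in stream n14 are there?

938.1 g/s

xylene out = xylene in = 1830×0.401 + 674×0.303 = 938.05 g/s.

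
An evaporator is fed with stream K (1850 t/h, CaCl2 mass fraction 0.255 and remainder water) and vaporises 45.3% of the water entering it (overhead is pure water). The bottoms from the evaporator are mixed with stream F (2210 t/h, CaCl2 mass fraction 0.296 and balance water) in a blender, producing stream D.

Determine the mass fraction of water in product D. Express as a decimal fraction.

Vapour removed = 0.453×0.745×1850 = 624.35 t/h; concentrate = 1225.7 t/h.
water reaching the mixer = 753.9 (from concentrate) + 2210×0.704 = 2309.7 t/h.
Product flow = 1225.7 + 2210 = 3435.7 t/h; water fraction = 0.672.

0.672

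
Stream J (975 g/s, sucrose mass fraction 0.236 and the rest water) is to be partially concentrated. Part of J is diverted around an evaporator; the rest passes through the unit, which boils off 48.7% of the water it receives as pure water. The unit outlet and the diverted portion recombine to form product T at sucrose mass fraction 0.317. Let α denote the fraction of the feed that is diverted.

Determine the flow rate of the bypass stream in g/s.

305.4 g/s

All 975×0.236 = 230.1 g/s of sucrose reaches T, so T = 230.1/0.317 = 725.87 g/s and vapour = 249.13 g/s.
The evaporator receives (1−α)·975 of feed at 0.764 water and removes 0.487 of that water:
0.487×0.764×(1−α)×975 = 249.13
(1−α) = 249.13/362.77 = 0.6868;  α = 0.3132.
Bypass flow = 0.3132×975 = 305.41 g/s.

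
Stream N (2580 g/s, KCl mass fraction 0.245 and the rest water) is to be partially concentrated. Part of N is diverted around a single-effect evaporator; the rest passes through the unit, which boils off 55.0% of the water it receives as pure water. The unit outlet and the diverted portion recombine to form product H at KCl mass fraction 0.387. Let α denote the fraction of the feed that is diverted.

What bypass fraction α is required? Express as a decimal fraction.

0.116

All 2580×0.245 = 632.1 g/s of KCl reaches H, so H = 632.1/0.387 = 1633.3 g/s and vapour = 946.67 g/s.
The evaporator receives (1−α)·2580 of feed at 0.755 water and removes 0.550 of that water:
0.550×0.755×(1−α)×2580 = 946.67
(1−α) = 946.67/1071.3 = 0.8836;  α = 0.1164.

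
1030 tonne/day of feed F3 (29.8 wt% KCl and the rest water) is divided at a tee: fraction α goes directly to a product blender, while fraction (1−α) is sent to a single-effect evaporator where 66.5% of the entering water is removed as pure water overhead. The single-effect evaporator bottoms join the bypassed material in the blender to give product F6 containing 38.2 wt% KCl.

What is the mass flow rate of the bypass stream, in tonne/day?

544.8 tonne/day

All 1030×0.298 = 306.94 tonne/day of KCl reaches F6, so F6 = 306.94/0.382 = 803.51 tonne/day and vapour = 226.49 tonne/day.
The evaporator receives (1−α)·1030 of feed at 0.702 water and removes 0.665 of that water:
0.665×0.702×(1−α)×1030 = 226.49
(1−α) = 226.49/480.83 = 0.4710;  α = 0.5290.
Bypass flow = 0.5290×1030 = 544.83 tonne/day.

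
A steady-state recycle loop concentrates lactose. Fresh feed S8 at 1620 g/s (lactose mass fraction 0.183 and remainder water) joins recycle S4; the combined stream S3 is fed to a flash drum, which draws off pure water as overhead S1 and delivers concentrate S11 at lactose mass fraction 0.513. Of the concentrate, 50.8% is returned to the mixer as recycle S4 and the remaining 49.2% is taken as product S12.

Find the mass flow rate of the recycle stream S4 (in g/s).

Overall lactose balance (none leaves overhead): lactose in fresh feed = lactose in product, i.e. 1620×0.183 = (1−0.508)·S11·0.513.
S11 = 296.46/(0.513×0.492) = 1174.6 g/s.
Recycle S4 = 0.508×1174.6 = 596.69 g/s.

596.7 g/s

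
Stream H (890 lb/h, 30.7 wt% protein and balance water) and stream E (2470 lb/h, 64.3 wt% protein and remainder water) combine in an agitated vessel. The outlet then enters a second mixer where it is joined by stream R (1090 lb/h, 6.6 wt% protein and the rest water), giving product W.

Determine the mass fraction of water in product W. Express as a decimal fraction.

Overall, product flow = 4450 lb/h.
water in = 890×0.693 + 2470×0.357 + 1090×0.934 = 2516.6 lb/h.
water fraction in W = 0.566.

0.566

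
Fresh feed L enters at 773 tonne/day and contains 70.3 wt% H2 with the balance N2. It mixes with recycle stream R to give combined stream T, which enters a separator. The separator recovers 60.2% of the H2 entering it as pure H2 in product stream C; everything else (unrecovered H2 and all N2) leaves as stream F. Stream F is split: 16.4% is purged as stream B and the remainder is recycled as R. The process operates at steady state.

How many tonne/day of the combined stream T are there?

2214 tonne/day

N2 enters only via L and leaves only via the purge: 773×0.297 = 0.164×(N2 in F), and the separator passes all N2, so N2 in T = N2 in F = 1399.9 tonne/day.
H2 in T: m_A = 773×0.703 + (1−0.164)·(1−0.602)·m_A, so m_A = 543.42/0.6673 = 814.39 tonne/day.
T = 814.39 + 1399.9 = 2214.3 tonne/day.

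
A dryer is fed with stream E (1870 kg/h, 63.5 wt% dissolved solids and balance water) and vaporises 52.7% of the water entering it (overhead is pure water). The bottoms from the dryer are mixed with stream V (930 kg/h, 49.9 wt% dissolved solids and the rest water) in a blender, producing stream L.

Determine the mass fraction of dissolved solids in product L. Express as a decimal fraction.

0.677

Vapour removed = 0.527×0.365×1870 = 359.7 kg/h; concentrate = 1510.3 kg/h.
dissolved solids reaching the mixer = 1187.5 (from concentrate) + 930×0.499 = 1651.5 kg/h.
Product flow = 1510.3 + 930 = 2440.3 kg/h; dissolved solids fraction = 0.677.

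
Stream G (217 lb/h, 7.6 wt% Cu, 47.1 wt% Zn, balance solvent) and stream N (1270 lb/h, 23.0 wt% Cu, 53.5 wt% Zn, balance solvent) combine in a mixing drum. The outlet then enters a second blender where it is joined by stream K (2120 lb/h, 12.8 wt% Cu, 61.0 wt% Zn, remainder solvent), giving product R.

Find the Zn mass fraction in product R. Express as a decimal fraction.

Overall, product flow = 3607 lb/h.
Zn in = 217×0.471 + 1270×0.535 + 2120×0.610 = 2074.9 lb/h.
Zn fraction in R = 0.5752.

0.5752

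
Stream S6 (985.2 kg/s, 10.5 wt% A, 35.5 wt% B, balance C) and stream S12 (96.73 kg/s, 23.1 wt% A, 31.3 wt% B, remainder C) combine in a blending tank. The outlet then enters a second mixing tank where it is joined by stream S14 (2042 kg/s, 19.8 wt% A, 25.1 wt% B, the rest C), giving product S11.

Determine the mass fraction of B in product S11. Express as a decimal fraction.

0.286

Overall, product flow = 3123.9 kg/s.
B in = 985.2×0.355 + 96.73×0.313 + 2042×0.251 = 892.56 kg/s.
B fraction in S11 = 0.286.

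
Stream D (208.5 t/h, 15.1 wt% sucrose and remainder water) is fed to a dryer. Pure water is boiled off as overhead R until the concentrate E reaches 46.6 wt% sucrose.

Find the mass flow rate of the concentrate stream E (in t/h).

sucrose is conserved: 208.5×0.151 = 31.483 t/h all reports to the concentrate.
Concentrate = 31.483/(target fraction) = 67.561 t/h.

67.56 t/h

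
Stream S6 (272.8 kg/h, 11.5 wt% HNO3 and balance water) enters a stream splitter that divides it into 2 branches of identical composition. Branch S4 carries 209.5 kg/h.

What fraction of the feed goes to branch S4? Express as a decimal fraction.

Fraction to S4 = 209.5/272.8 = 0.7680.

0.768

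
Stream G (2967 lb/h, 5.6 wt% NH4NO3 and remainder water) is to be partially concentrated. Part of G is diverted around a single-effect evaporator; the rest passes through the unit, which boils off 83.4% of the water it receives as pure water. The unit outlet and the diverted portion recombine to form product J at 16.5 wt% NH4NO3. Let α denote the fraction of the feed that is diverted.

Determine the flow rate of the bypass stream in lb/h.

477.4 lb/h

All 2967×0.056 = 166.15 lb/h of NH4NO3 reaches J, so J = 166.15/0.165 = 1007 lb/h and vapour = 1960 lb/h.
The evaporator receives (1−α)·2967 of feed at 0.944 water and removes 0.834 of that water:
0.834×0.944×(1−α)×2967 = 1960
(1−α) = 1960/2335.9 = 0.8391;  α = 0.1609.
Bypass flow = 0.1609×2967 = 477.44 lb/h.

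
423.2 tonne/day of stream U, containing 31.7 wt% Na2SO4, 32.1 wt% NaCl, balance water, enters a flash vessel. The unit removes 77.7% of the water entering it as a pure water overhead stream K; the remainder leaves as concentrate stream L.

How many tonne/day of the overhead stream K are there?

water entering = 423.2×0.362 = 153.2 tonne/day; overhead removed = 0.777×153.2 = 119.04 tonne/day.

119 tonne/day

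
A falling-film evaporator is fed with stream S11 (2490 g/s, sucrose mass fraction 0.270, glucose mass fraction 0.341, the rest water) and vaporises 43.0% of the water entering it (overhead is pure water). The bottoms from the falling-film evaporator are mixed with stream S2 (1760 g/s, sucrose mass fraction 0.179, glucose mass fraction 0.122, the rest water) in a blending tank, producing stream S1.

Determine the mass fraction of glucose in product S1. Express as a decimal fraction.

0.278

Vapour removed = 0.430×0.389×2490 = 416.5 g/s; concentrate = 2073.5 g/s.
glucose reaching the mixer = 849.09 (from concentrate) + 1760×0.122 = 1063.8 g/s.
Product flow = 2073.5 + 1760 = 3833.5 g/s; glucose fraction = 0.278.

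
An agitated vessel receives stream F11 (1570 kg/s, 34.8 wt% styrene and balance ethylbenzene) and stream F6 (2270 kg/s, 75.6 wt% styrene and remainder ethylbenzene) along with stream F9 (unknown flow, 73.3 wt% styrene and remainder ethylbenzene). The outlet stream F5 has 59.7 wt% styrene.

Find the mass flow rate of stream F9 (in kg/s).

220.6 kg/s

Let F9 be the unknown flow. Total out = 3840 + F9.
styrene balance: 2262.5 + 0.733·F9 = 0.597·(3840 + F9)
(0.733 − 0.597)·F9 = 0.597×3840 − 2262.5 = 30
F9 = 30 / 0.136 = 220.59 kg/s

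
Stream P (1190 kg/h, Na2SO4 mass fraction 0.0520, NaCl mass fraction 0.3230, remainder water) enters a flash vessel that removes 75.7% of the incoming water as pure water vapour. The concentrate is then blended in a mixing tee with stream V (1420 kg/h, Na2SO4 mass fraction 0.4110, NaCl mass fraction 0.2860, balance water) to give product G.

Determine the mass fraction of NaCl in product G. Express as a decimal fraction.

Vapour removed = 0.757×0.625×1190 = 563.02 kg/h; concentrate = 626.98 kg/h.
NaCl reaching the mixer = 384.37 (from concentrate) + 1420×0.286 = 790.49 kg/h.
Product flow = 626.98 + 1420 = 2047 kg/h; NaCl fraction = 0.3862.

0.3862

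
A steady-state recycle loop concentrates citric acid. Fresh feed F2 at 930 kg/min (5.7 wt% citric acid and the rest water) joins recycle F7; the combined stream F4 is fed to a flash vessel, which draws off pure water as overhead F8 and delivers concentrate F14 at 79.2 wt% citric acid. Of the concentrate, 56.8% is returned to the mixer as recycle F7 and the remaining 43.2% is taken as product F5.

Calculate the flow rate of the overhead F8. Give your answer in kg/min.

Overall citric acid balance (none leaves overhead): citric acid in fresh feed = citric acid in product, i.e. 930×0.057 = (1−0.568)·F14·0.792.
F14 = 53.01/(0.792×0.432) = 154.93 kg/min.
Recycle F7 = 0.568×154.93 = 88.003 kg/min.
Combined feed F4 = 930 + 88.003 = 1018 kg/min.
Overhead F8 = F4 − F14 = 1018 − 154.93 = 863.07 kg/min.

863.1 kg/min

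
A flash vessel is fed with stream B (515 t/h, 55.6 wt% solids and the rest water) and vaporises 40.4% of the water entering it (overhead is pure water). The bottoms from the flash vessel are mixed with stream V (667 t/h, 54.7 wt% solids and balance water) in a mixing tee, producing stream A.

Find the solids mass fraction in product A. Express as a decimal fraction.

Vapour removed = 0.404×0.444×515 = 92.379 t/h; concentrate = 422.62 t/h.
solids reaching the mixer = 286.34 (from concentrate) + 667×0.547 = 651.19 t/h.
Product flow = 422.62 + 667 = 1089.6 t/h; solids fraction = 0.598.

0.598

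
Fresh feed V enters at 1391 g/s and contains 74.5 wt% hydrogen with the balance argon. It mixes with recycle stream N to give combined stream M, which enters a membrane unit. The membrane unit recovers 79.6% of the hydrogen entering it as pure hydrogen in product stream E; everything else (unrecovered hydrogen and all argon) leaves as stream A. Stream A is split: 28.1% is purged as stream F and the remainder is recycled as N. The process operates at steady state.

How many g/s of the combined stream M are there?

argon enters only via V and leaves only via the purge: 1391×0.255 = 0.281×(argon in A), and the membrane unit passes all argon, so argon in M = argon in A = 1262.3 g/s.
hydrogen in M: m_A = 1391×0.745 + (1−0.281)·(1−0.796)·m_A, so m_A = 1036.3/0.8533 = 1214.4 g/s.
M = 1214.4 + 1262.3 = 2476.7 g/s.

2477 g/s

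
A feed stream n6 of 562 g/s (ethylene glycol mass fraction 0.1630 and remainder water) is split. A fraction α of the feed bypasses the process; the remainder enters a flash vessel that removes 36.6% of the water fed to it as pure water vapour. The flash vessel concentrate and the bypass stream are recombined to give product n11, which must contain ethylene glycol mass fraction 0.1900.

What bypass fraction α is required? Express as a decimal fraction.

0.536

All 562×0.163 = 91.606 g/s of ethylene glycol reaches n11, so n11 = 91.606/0.190 = 482.14 g/s and vapour = 79.863 g/s.
The evaporator receives (1−α)·562 of feed at 0.837 water and removes 0.366 of that water:
0.366×0.837×(1−α)×562 = 79.863
(1−α) = 79.863/172.16 = 0.4639;  α = 0.5361.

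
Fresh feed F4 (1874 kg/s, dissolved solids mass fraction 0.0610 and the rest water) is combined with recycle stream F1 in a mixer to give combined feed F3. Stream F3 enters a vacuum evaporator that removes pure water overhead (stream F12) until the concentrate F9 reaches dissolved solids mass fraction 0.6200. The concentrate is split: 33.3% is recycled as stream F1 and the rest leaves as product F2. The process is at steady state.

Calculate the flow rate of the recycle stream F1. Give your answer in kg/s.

Overall dissolved solids balance (none leaves overhead): dissolved solids in fresh feed = dissolved solids in product, i.e. 1874×0.061 = (1−0.333)·F9·0.620.
F9 = 114.31/(0.620×0.667) = 276.43 kg/s.
Recycle F1 = 0.333×276.43 = 92.05 kg/s.

92.05 kg/s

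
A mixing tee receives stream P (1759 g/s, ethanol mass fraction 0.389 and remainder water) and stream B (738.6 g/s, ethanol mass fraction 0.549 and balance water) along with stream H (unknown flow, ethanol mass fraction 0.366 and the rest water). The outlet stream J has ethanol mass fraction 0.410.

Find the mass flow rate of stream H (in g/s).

Let H be the unknown flow. Total out = 2497.6 + H.
ethanol balance: 1089.7 + 0.366·H = 0.410·(2497.6 + H)
(0.366 − 0.410)·H = 0.410×2497.6 − 1089.7 = -65.726
H = -65.726 / -0.044 = 1493.8 g/s

1494 g/s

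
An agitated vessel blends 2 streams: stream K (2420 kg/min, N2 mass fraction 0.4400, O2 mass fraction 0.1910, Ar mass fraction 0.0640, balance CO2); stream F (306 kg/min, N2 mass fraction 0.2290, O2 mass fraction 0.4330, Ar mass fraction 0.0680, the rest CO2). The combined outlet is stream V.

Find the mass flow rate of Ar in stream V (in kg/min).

Ar out = Ar in = 2420×0.064 + 306×0.068 = 175.69 kg/min.

175.7 kg/min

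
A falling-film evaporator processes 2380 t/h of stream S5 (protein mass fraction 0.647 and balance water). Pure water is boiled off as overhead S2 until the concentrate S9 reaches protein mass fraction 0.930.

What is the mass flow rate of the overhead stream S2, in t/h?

724.2 t/h

protein is conserved: 2380×0.647 = 1539.9 t/h all reports to the concentrate.
Concentrate = 1539.9/(target fraction) = 1655.8 t/h.
Overhead = 2380 − 1655.8 = 724.24 t/h.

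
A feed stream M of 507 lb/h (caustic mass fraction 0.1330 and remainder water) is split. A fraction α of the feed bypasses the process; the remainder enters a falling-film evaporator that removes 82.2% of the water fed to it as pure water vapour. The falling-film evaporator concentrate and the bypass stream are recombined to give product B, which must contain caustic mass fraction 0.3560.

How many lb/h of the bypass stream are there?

61.37 lb/h

All 507×0.133 = 67.431 lb/h of caustic reaches B, so B = 67.431/0.356 = 189.41 lb/h and vapour = 317.59 lb/h.
The evaporator receives (1−α)·507 of feed at 0.867 water and removes 0.822 of that water:
0.822×0.867×(1−α)×507 = 317.59
(1−α) = 317.59/361.33 = 0.8789;  α = 0.1211.
Bypass flow = 0.1211×507 = 61.373 lb/h.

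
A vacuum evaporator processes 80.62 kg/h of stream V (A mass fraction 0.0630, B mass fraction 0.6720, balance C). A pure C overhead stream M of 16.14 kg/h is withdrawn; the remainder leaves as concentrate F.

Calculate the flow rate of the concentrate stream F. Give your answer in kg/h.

Concentrate = 80.62 − 16.14 = 64.48 kg/h.

64.48 kg/h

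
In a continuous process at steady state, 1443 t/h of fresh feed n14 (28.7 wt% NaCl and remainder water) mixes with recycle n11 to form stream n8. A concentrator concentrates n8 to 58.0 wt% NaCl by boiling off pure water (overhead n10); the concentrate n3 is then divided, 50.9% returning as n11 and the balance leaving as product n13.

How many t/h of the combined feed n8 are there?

Overall NaCl balance (none leaves overhead): NaCl in fresh feed = NaCl in product, i.e. 1443×0.287 = (1−0.509)·n3·0.580.
n3 = 414.14/(0.580×0.491) = 1454.2 t/h.
Recycle n11 = 0.509×1454.2 = 740.21 t/h.
Combined feed n8 = 1443 + 740.21 = 2183.2 t/h.

2183 t/h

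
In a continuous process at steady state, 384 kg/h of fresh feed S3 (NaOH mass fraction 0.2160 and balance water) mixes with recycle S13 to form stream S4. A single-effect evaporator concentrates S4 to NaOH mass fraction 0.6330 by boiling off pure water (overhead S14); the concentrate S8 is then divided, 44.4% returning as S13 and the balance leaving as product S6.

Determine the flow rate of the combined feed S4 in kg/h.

488.6 kg/h

Overall NaOH balance (none leaves overhead): NaOH in fresh feed = NaOH in product, i.e. 384×0.216 = (1−0.444)·S8·0.633.
S8 = 82.944/(0.633×0.556) = 235.67 kg/h.
Recycle S13 = 0.444×235.67 = 104.64 kg/h.
Combined feed S4 = 384 + 104.64 = 488.64 kg/h.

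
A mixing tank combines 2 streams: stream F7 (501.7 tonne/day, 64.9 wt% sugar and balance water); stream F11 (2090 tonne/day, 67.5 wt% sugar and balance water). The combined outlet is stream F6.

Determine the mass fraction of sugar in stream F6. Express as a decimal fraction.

0.670

Total flow out = 501.7 + 2090 = 2591.7 tonne/day.
sugar in = 501.7×0.649 + 2090×0.675 = 1736.4 tonne/day.
sugar mass fraction in F6 = 1736.4/2591.7 = 0.670.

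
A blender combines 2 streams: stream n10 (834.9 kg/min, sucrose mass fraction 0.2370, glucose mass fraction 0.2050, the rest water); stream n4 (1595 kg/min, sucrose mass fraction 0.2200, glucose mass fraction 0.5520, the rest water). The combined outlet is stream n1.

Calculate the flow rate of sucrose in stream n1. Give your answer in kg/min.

sucrose out = sucrose in = 834.9×0.237 + 1595×0.220 = 548.77 kg/min.

548.8 kg/min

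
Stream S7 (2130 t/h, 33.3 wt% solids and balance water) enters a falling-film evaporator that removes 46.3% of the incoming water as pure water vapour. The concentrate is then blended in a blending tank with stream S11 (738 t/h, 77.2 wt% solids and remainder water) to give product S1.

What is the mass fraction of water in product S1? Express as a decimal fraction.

Vapour removed = 0.463×0.667×2130 = 657.79 t/h; concentrate = 1472.2 t/h.
water reaching the mixer = 762.92 (from concentrate) + 738×0.228 = 931.19 t/h.
Product flow = 1472.2 + 738 = 2210.2 t/h; water fraction = 0.421.

0.421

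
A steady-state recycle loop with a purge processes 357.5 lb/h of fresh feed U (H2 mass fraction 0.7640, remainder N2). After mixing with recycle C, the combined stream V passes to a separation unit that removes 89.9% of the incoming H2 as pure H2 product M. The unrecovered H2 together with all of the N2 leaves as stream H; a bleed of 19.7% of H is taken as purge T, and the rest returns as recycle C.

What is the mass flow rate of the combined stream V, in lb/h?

N2 enters only via U and leaves only via the purge: 357.5×0.236 = 0.197×(N2 in H), and the separation unit passes all N2, so N2 in V = N2 in H = 428.27 lb/h.
H2 in V: m_A = 357.5×0.764 + (1−0.197)·(1−0.899)·m_A, so m_A = 273.13/0.9189 = 297.24 lb/h.
V = 297.24 + 428.27 = 725.51 lb/h.

725.5 lb/h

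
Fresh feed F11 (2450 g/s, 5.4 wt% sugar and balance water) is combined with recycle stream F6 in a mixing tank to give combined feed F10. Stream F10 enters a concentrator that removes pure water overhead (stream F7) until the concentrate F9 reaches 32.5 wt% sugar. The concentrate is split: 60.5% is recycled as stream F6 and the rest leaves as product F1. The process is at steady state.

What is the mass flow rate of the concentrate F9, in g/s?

Overall sugar balance (none leaves overhead): sugar in fresh feed = sugar in product, i.e. 2450×0.054 = (1−0.605)·F9·0.325.
F9 = 132.3/(0.325×0.395) = 1030.6 g/s.

1031 g/s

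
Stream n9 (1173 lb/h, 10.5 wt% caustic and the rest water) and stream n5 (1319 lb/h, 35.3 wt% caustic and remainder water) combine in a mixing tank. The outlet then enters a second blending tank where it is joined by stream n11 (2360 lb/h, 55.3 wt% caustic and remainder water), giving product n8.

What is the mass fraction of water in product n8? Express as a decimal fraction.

Overall, product flow = 4852 lb/h.
water in = 1173×0.895 + 1319×0.647 + 2360×0.447 = 2958.1 lb/h.
water fraction in n8 = 0.610.

0.610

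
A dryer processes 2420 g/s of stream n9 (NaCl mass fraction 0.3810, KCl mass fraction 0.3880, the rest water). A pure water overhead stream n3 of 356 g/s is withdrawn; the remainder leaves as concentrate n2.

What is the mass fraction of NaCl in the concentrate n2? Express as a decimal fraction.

NaCl is not removed: 2420×0.381 = 922.02 g/s of NaCl enters n2.
Concentrate = 2420 − 356 = 2064 g/s.
Mass fraction = 922.02/2064 = 0.4467.

0.4467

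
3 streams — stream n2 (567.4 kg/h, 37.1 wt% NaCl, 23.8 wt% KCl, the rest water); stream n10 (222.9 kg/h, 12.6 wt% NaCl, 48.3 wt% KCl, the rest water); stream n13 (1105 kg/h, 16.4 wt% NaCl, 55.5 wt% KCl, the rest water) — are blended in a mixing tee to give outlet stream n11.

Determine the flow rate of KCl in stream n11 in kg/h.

KCl out = KCl in = 567.4×0.238 + 222.9×0.483 + 1105×0.555 = 855.98 kg/h.

856 kg/h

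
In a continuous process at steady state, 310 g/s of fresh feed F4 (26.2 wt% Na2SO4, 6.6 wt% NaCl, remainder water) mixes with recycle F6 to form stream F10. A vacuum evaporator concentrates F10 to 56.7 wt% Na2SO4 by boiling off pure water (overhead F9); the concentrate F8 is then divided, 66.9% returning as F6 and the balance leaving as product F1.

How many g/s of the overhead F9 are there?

166.8 g/s

Overall Na2SO4 balance (none leaves overhead): Na2SO4 in fresh feed = Na2SO4 in product, i.e. 310×0.262 = (1−0.669)·F8·0.567.
F8 = 81.22/(0.567×0.331) = 432.76 g/s.
Recycle F6 = 0.669×432.76 = 289.52 g/s.
Combined feed F10 = 310 + 289.52 = 599.52 g/s.
Overhead F9 = F10 − F8 = 599.52 − 432.76 = 166.75 g/s.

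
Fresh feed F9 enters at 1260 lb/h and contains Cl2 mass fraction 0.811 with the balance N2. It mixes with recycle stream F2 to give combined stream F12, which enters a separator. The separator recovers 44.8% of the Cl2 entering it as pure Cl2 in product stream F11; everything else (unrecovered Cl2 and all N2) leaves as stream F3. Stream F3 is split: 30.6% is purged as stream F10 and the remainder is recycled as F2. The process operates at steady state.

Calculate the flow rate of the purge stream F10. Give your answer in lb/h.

517.9 lb/h

N2 enters only via F9 and leaves only via the purge: 1260×0.189 = 0.306×(N2 in F3), and the separator passes all N2, so N2 in F12 = N2 in F3 = 778.24 lb/h.
Cl2 in F12: m_A = 1260×0.811 + (1−0.306)·(1−0.448)·m_A, so m_A = 1021.9/0.6169 = 1656.4 lb/h.
F3 = (1−0.448)×1656.4 + 778.24 = 1692.6 lb/h.
Purge F10 = 0.306×1692.6 = 517.93 lb/h.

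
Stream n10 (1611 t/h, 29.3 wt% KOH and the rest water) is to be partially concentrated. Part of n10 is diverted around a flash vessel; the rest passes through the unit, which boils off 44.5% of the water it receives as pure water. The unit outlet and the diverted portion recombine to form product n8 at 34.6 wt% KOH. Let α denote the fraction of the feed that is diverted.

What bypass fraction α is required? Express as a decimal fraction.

0.513

All 1611×0.293 = 472.02 t/h of KOH reaches n8, so n8 = 472.02/0.346 = 1364.2 t/h and vapour = 246.77 t/h.
The evaporator receives (1−α)·1611 of feed at 0.707 water and removes 0.445 of that water:
0.445×0.707×(1−α)×1611 = 246.77
(1−α) = 246.77/506.84 = 0.4869;  α = 0.5131.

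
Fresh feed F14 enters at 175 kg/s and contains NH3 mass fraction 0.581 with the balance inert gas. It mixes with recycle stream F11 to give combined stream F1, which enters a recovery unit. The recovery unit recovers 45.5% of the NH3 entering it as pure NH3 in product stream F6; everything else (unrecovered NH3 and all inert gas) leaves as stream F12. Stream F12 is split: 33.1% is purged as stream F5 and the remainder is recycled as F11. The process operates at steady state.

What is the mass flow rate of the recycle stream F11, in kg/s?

206.5 kg/s

inert gas enters only via F14 and leaves only via the purge: 175×0.419 = 0.331×(inert gas in F12), and the recovery unit passes all inert gas, so inert gas in F1 = inert gas in F12 = 221.53 kg/s.
NH3 in F1: m_A = 175×0.581 + (1−0.331)·(1−0.455)·m_A, so m_A = 101.67/0.6354 = 160.02 kg/s.
F12 = (1−0.455)×160.02 + 221.53 = 308.74 kg/s.
Recycle F11 = (1−0.331)×308.74 = 206.54 kg/s.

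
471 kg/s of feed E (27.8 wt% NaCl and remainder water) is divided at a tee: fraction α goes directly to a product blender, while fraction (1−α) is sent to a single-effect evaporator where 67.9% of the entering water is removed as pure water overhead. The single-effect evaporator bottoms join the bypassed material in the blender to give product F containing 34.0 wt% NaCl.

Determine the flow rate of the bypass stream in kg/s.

All 471×0.278 = 130.94 kg/s of NaCl reaches F, so F = 130.94/0.340 = 385.11 kg/s and vapour = 85.888 kg/s.
The evaporator receives (1−α)·471 of feed at 0.722 water and removes 0.679 of that water:
0.679×0.722×(1−α)×471 = 85.888
(1−α) = 85.888/230.9 = 0.3720;  α = 0.6280.
Bypass flow = 0.6280×471 = 295.8 kg/s.

295.8 kg/s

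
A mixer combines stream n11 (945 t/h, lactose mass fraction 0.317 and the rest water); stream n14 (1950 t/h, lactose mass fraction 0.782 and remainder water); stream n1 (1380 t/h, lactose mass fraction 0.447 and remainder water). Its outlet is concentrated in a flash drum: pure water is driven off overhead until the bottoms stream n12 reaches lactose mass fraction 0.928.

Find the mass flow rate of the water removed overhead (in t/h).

1644 t/h

lactose entering = 945×0.317 + 1950×0.782 + 1380×0.447 = 2441.3 t/h.
All lactose reports to n12, so n12 = 2441.3/0.928 = 2630.7 t/h.
Total feed = 4275 t/h; overhead = 4275 − 2630.7 = 1644.3 t/h.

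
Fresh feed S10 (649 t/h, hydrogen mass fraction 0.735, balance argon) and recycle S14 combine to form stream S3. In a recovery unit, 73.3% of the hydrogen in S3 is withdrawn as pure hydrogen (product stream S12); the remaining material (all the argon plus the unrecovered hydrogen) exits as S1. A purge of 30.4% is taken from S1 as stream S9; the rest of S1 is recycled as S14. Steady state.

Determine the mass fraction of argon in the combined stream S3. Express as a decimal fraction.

argon enters only via S10 and leaves only via the purge: 649×0.265 = 0.304×(argon in S1), and the recovery unit passes all argon, so argon in S3 = argon in S1 = 565.74 t/h.
hydrogen in S3: m_A = 649×0.735 + (1−0.304)·(1−0.733)·m_A, so m_A = 477.01/0.8142 = 585.89 t/h.
S3 = 585.89 + 565.74 = 1151.6 t/h.
argon fraction in S3 = 565.74/1151.6 = 0.491.

0.491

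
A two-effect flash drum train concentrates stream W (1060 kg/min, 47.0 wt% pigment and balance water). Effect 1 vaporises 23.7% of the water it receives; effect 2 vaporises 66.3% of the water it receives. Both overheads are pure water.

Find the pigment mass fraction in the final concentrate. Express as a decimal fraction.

water in feed = 1060×0.530 = 561.8 kg/min.
After stage 1: water left = (1−0.237)×561.8 = 428.65; stream total = 926.85 kg/min.
After stage 2: water left = (1−0.663)×428.65 = 144.46; final concentrate = 642.66 kg/min.
pigment fraction = 498.2/642.66 = 0.775.

0.775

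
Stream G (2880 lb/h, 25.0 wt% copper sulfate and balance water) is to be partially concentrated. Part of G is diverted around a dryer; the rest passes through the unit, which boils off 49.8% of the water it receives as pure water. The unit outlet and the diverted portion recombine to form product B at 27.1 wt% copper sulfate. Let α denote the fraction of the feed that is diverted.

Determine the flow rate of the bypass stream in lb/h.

All 2880×0.250 = 720 lb/h of copper sulfate reaches B, so B = 720/0.271 = 2656.8 lb/h and vapour = 223.17 lb/h.
The evaporator receives (1−α)·2880 of feed at 0.750 water and removes 0.498 of that water:
0.498×0.750×(1−α)×2880 = 223.17
(1−α) = 223.17/1075.7 = 0.2075;  α = 0.7925.
Bypass flow = 0.7925×2880 = 2282.5 lb/h.

2282 lb/h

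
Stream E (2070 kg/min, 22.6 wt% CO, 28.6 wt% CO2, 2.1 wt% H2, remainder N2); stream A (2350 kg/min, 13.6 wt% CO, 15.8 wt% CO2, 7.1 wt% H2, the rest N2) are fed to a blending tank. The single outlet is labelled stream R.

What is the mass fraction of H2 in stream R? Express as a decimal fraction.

0.048

Total flow out = 2070 + 2350 = 4420 kg/min.
H2 in = 2070×0.021 + 2350×0.071 = 210.32 kg/min.
H2 mass fraction in R = 210.32/4420 = 0.048.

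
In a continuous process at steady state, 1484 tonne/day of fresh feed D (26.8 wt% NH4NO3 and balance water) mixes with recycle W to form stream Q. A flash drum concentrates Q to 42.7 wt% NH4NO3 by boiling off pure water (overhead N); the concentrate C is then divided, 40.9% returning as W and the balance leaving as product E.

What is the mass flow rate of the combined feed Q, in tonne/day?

2129 tonne/day

Overall NH4NO3 balance (none leaves overhead): NH4NO3 in fresh feed = NH4NO3 in product, i.e. 1484×0.268 = (1−0.409)·C·0.427.
C = 397.71/(0.427×0.591) = 1576 tonne/day.
Recycle W = 0.409×1576 = 644.58 tonne/day.
Combined feed Q = 1484 + 644.58 = 2128.6 tonne/day.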